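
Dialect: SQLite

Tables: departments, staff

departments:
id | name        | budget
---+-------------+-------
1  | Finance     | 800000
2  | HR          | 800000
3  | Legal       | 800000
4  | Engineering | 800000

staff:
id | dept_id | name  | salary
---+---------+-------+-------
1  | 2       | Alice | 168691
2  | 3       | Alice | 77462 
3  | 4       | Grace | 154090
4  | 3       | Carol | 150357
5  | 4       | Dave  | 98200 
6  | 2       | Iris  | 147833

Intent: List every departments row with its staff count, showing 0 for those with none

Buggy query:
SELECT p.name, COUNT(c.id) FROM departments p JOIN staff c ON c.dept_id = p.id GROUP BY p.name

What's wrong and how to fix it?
Bug: INNER JOIN drops departments rows that have no matching staff rows

Fix: Switch to LEFT JOIN to retain unmatched parent rows

Corrected query:
SELECT p.name, COUNT(c.id) FROM departments p LEFT JOIN staff c ON c.dept_id = p.id GROUP BY p.name

Result:
name        | COUNT(c.id)
------------+------------
Engineering | 2          
Finance     | 0          
HR          | 2          
Legal       | 2          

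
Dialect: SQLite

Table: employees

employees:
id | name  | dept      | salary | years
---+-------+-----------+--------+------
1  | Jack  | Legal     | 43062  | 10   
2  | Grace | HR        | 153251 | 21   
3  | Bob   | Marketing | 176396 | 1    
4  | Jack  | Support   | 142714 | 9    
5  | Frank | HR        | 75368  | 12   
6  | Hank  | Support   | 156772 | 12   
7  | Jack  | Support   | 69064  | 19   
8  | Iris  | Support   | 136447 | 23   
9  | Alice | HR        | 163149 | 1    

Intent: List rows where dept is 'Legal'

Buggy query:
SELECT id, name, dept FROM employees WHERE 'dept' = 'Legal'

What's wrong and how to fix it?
Bug: Single quotes denote string literals in SQL; the column name is being compared as a constant string

Fix: Remove the quotes around the column name (or use double quotes for an identifier)

Corrected query:
SELECT id, name, dept FROM employees WHERE dept = 'Legal'

Result:
id | name | dept 
---+------+------
1  | Jack | Legal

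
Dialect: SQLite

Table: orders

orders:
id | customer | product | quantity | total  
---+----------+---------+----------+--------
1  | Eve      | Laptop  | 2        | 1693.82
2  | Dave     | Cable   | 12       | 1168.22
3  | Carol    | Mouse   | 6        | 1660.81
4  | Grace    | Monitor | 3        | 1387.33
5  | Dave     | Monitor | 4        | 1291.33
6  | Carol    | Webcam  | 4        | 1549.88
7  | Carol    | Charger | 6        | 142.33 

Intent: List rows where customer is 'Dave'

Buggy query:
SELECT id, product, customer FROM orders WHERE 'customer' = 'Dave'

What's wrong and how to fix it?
Bug: 'customer' in single quotes is a string literal, not the column; the comparison is literal-vs-literal and never true

Fix: Reference the column as customer without single quotes

Corrected query:
SELECT id, product, customer FROM orders WHERE customer = 'Dave'

Result:
id | product | customer
---+---------+---------
2  | Cable   | Dave    
5  | Monitor | Dave    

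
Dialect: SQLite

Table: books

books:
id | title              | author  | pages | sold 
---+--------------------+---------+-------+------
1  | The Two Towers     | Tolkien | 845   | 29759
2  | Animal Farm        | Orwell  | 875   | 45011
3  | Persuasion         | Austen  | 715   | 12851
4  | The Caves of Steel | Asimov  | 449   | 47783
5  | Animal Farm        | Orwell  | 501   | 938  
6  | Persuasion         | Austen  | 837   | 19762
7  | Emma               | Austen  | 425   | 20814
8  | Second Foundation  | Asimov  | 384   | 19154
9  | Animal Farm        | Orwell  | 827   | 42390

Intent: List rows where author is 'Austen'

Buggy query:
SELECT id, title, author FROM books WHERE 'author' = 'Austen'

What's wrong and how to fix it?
Bug: Single quotes denote string literals in SQL; the column name is being compared as a constant string

Fix: Reference the column as author without single quotes

Corrected query:
SELECT id, title, author FROM books WHERE author = 'Austen'

Result:
id | title      | author
---+------------+-------
3  | Persuasion | Austen
6  | Persuasion | Austen
7  | Emma       | Austen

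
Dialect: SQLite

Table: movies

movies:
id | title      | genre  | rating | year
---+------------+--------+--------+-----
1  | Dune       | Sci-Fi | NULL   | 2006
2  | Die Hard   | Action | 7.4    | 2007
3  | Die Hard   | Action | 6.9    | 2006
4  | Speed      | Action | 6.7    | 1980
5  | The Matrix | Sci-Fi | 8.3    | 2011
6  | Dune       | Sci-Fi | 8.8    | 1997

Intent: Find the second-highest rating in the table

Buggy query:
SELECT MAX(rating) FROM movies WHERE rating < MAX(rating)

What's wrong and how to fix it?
Bug: MAX(rating) on the right of the comparison is an aggregate-in-WHERE error

Fix: Compute the overall MAX in a subquery, then take MAX of rows below it

Corrected query:
SELECT MAX(rating) FROM movies WHERE rating < (SELECT MAX(rating) FROM movies)

Result:
MAX(rating)
-----------
8.3        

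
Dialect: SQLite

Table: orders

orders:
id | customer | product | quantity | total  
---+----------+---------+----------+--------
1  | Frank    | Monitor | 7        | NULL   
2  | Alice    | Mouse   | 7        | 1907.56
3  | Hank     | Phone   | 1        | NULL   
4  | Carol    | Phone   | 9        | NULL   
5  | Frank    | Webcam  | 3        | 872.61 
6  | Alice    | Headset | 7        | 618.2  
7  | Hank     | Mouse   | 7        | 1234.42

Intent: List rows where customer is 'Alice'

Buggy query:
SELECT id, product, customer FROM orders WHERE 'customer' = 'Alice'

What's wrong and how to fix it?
Bug: Single quotes denote string literals in SQL; the column name is being compared as a constant string

Fix: Reference the column as customer without single quotes

Corrected query:
SELECT id, product, customer FROM orders WHERE customer = 'Alice'

Result:
id | product | customer
---+---------+---------
2  | Mouse   | Alice   
6  | Headset | Alice   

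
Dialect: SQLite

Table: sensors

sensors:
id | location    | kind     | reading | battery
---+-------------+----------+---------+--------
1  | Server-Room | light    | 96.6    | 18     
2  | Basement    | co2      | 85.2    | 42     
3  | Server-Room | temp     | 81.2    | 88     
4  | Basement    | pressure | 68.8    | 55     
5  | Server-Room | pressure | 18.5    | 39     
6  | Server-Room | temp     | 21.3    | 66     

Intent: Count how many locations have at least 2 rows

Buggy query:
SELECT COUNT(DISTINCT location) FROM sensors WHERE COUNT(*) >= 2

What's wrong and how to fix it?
Bug: COUNT(*) cannot appear in WHERE; the per-group count doesn't exist yet

Fix: Use a subquery that GROUPs and filters with HAVING, then count its rows

Corrected query:
SELECT COUNT(*) FROM (SELECT location FROM sensors GROUP BY location HAVING COUNT(*) >= 2)

Result:
COUNT(*)
--------
2       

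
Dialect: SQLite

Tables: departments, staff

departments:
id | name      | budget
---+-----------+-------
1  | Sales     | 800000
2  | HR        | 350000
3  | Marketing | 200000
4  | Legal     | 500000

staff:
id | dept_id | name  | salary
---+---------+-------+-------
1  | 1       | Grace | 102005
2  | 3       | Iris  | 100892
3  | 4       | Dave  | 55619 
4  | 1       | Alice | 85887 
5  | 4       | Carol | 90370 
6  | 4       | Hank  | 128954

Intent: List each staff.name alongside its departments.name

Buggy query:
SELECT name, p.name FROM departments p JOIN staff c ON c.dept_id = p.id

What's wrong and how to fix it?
Bug: 'name' exists in both joined tables, so the database can't tell which one is meant

Fix: Qualify the column with its table alias (c.name)

Corrected query:
SELECT c.name, p.name FROM departments p JOIN staff c ON c.dept_id = p.id

Result:
name  | name     
------+----------
Grace | Sales    
Iris  | Marketing
Dave  | Legal    
Alice | Sales    
Carol | Legal    
Hank  | Legal    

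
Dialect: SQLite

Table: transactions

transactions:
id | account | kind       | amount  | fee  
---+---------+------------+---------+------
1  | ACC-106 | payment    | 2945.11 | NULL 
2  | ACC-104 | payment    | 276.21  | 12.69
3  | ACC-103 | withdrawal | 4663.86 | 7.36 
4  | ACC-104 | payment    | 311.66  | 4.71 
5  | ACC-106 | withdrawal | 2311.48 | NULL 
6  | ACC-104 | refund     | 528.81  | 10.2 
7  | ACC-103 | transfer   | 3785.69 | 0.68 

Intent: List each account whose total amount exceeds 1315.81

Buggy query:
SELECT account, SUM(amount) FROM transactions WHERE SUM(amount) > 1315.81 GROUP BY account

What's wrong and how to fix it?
Bug: SUM(amount) is an aggregate, but WHERE filters rows before aggregation

Fix: Use HAVING (which filters groups after aggregation) instead of WHERE

Corrected query:
SELECT account, SUM(amount) FROM transactions GROUP BY account HAVING SUM(amount) > 1315.81

Result:
account | SUM(amount)
--------+------------
ACC-103 | 8449.55    
ACC-106 | 5256.59    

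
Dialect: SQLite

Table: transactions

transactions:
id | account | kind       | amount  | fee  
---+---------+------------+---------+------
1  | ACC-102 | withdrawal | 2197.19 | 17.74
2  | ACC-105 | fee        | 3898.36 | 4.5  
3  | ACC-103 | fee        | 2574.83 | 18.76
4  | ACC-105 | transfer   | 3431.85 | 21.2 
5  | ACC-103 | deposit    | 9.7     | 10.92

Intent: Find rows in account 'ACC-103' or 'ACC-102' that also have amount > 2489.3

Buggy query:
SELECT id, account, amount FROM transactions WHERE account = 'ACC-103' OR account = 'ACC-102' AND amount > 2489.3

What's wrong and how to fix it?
Bug: Without parentheses, AND is evaluated before OR, so the amount filter only applies to the 'ACC-102' branch

Fix: Add parentheses around the OR so the AND applies to both alternatives

Corrected query:
SELECT id, account, amount FROM transactions WHERE (account = 'ACC-103' OR account = 'ACC-102') AND amount > 2489.3

Result:
id | account | amount 
---+---------+--------
3  | ACC-103 | 2574.83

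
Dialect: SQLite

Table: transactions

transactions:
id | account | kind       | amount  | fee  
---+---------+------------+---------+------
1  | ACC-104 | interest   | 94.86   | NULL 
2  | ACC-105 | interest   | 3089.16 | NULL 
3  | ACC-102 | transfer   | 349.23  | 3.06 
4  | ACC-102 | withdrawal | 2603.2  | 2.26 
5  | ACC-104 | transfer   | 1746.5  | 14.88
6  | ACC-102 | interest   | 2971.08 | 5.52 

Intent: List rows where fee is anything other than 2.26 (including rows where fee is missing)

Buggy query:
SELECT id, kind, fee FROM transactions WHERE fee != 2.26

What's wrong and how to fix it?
Bug: 'fee != 2.26' is unknown when fee is NULL, so NULL rows are silently excluded

Fix: Handle NULL separately with IS NULL alongside the inequality

Corrected query:
SELECT id, kind, fee FROM transactions WHERE fee != 2.26 OR fee IS NULL

Result:
id | kind     | fee  
---+----------+------
1  | interest | NULL 
2  | interest | NULL 
3  | transfer | 3.06 
5  | transfer | 14.88
6  | interest | 5.52 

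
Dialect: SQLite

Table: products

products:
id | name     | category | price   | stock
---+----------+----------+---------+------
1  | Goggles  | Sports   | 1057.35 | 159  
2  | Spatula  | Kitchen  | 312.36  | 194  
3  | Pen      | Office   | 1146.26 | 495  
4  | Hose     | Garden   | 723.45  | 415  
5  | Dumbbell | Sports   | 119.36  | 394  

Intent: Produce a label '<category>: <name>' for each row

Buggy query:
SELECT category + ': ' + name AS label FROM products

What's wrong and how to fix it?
Bug: '+' is numeric addition; on text columns SQLite converts them to 0 instead of concatenating

Fix: Replace + with || to concatenate text

Corrected query:
SELECT category || ': ' || name AS label FROM products

Result:
label           
----------------
Sports: Goggles 
Kitchen: Spatula
Office: Pen     
Garden: Hose    
Sports: Dumbbell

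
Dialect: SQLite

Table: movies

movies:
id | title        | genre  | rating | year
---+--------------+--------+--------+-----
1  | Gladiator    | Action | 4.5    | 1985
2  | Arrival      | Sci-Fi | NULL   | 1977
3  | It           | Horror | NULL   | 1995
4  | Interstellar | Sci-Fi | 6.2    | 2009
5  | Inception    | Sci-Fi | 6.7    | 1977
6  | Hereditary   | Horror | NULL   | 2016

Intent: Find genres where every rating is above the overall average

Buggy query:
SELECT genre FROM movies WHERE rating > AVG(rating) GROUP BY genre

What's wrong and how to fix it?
Bug: AVG() is an aggregate; it can't sit directly in WHERE

Fix: Compute the overall average in a scalar subquery and compare each group's MIN against it in HAVING

Corrected query:
SELECT genre FROM movies GROUP BY genre HAVING MIN(rating) > (SELECT AVG(rating) FROM movies)

Result:
genre 
------
Sci-Fi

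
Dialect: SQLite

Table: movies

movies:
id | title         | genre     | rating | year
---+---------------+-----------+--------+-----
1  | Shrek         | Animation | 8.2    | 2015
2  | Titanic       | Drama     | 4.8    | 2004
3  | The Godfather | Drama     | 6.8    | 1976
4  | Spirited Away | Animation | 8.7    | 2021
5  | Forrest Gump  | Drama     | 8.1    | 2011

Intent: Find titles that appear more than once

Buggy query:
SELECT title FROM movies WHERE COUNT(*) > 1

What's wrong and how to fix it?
Bug: WHERE can't reference COUNT(*); aggregates are computed after WHERE

Fix: GROUP BY title, then filter groups with HAVING COUNT(*) > 1

Corrected query:
SELECT title FROM movies GROUP BY title HAVING COUNT(*) > 1

Result:
(no rows)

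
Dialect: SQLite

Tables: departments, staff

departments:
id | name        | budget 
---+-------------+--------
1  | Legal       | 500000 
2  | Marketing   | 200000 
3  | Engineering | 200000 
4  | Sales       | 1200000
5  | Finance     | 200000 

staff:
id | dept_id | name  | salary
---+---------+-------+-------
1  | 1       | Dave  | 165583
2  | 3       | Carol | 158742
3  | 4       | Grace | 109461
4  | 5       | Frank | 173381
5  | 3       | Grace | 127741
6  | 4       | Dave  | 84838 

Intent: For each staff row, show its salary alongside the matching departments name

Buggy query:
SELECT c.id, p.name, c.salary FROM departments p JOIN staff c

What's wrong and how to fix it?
Bug: Missing join condition: each staff row is matched to all departments rows instead of just its own

Fix: Add ON c.dept_id = p.id to the JOIN

Corrected query:
SELECT c.id, p.name, c.salary FROM departments p JOIN staff c ON c.dept_id = p.id

Result:
id | name        | salary
---+-------------+-------
1  | Legal       | 165583
2  | Engineering | 158742
3  | Sales       | 109461
4  | Finance     | 173381
5  | Engineering | 127741
6  | Sales       | 84838 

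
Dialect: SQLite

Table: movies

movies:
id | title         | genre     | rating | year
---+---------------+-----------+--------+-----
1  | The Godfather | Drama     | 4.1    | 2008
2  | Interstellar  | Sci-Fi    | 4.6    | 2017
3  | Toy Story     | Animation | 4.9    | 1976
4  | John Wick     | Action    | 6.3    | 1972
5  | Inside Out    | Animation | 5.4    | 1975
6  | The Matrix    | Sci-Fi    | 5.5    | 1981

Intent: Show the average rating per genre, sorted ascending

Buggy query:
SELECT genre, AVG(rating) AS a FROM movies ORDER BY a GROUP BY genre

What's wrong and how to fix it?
Bug: ORDER BY appears before GROUP BY; SQL clause order requires GROUP BY first

Fix: Move ORDER BY to the end, after GROUP BY

Corrected query:
SELECT genre, AVG(rating) AS a FROM movies GROUP BY genre ORDER BY a

Result:
genre     | a   
----------+-----
Drama     | 4.1 
Sci-Fi    | 5.05
Animation | 5.15
Action    | 6.3 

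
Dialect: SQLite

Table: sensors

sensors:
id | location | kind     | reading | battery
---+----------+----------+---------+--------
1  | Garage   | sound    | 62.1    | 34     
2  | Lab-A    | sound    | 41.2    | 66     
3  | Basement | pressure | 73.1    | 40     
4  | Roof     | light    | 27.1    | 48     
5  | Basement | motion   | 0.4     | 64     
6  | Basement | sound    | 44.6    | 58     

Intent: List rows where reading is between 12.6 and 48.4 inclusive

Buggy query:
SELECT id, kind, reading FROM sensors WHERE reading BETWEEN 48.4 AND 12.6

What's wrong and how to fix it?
Bug: BETWEEN expects the lower bound first; with 48.4 AND 12.6 the range is empty

Fix: Write BETWEEN 12.6 AND 48.4

Corrected query:
SELECT id, kind, reading FROM sensors WHERE reading BETWEEN 12.6 AND 48.4

Result:
id | kind  | reading
---+-------+--------
2  | sound | 41.2   
4  | light | 27.1   
6  | sound | 44.6   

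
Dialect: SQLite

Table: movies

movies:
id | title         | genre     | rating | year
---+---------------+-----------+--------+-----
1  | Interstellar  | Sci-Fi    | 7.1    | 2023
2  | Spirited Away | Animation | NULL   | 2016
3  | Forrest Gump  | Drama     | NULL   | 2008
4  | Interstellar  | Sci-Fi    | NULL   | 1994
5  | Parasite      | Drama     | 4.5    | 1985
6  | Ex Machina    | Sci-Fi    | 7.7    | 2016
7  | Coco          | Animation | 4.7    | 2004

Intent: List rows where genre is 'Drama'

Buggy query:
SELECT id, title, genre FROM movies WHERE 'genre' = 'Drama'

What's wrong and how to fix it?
Bug: 'genre' in single quotes is a string literal, not the column; the comparison is literal-vs-literal and never true

Fix: Remove the quotes around the column name (or use double quotes for an identifier)

Corrected query:
SELECT id, title, genre FROM movies WHERE genre = 'Drama'

Result:
id | title        | genre
---+--------------+------
3  | Forrest Gump | Drama
5  | Parasite     | Drama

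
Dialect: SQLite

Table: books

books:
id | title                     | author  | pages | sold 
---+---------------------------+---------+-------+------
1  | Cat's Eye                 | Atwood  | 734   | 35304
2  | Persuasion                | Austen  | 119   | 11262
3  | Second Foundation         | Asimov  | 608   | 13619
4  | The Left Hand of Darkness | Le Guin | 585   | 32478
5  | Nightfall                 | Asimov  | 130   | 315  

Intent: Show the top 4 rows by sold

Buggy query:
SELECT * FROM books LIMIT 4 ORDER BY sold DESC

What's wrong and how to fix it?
Bug: ORDER BY cannot follow LIMIT; LIMIT is the final clause

Fix: Swap the clauses: ORDER BY first, then LIMIT

Corrected query:
SELECT * FROM books ORDER BY sold DESC LIMIT 4

Result:
id | title                     | author  | pages | sold 
---+---------------------------+---------+-------+------
1  | Cat's Eye                 | Atwood  | 734   | 35304
4  | The Left Hand of Darkness | Le Guin | 585   | 32478
3  | Second Foundation         | Asimov  | 608   | 13619
2  | Persuasion                | Austen  | 119   | 11262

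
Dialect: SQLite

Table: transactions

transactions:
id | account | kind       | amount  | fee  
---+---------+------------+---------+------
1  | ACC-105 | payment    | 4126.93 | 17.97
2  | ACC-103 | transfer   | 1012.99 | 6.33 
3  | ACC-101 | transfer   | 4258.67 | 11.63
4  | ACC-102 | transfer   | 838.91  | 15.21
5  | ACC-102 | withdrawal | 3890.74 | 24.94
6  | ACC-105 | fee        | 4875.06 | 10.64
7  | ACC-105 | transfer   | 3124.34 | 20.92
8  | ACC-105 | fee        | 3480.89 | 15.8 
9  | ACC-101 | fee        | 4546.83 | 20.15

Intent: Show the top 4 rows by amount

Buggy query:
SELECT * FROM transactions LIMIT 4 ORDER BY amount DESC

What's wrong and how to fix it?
Bug: LIMIT must come after ORDER BY

Fix: Sort with ORDER BY, then apply LIMIT

Corrected query:
SELECT * FROM transactions ORDER BY amount DESC LIMIT 4

Result:
id | account | kind     | amount  | fee  
---+---------+----------+---------+------
6  | ACC-105 | fee      | 4875.06 | 10.64
9  | ACC-101 | fee      | 4546.83 | 20.15
3  | ACC-101 | transfer | 4258.67 | 11.63
1  | ACC-105 | payment  | 4126.93 | 17.97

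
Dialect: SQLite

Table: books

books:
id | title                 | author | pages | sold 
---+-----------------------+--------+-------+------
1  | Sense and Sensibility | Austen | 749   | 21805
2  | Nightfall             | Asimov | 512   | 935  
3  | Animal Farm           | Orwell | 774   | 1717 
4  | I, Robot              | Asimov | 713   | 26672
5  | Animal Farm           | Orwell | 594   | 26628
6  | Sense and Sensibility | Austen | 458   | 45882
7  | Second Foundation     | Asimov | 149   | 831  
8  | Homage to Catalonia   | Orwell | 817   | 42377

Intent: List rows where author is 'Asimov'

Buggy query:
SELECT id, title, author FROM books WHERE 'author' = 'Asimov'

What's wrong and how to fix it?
Bug: Single quotes denote string literals in SQL; the column name is being compared as a constant string

Fix: Reference the column as author without single quotes

Corrected query:
SELECT id, title, author FROM books WHERE author = 'Asimov'

Result:
id | title             | author
---+-------------------+-------
2  | Nightfall         | Asimov
4  | I, Robot          | Asimov
7  | Second Foundation | Asimov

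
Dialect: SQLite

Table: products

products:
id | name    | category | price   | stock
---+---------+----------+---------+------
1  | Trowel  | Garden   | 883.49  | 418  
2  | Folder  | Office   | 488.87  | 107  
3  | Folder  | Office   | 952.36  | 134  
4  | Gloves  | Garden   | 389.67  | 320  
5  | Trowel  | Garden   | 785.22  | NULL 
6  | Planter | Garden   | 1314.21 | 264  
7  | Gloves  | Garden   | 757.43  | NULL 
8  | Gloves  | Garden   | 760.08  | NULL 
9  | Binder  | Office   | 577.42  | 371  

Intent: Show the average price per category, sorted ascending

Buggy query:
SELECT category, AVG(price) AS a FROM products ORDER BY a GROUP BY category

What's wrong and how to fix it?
Bug: ORDER BY appears before GROUP BY; SQL clause order requires GROUP BY first

Fix: Move ORDER BY to the end, after GROUP BY

Corrected query:
SELECT category, AVG(price) AS a FROM products GROUP BY category ORDER BY a

Result:
category | a         
---------+-----------
Office   | 672.883333
Garden   | 815.016667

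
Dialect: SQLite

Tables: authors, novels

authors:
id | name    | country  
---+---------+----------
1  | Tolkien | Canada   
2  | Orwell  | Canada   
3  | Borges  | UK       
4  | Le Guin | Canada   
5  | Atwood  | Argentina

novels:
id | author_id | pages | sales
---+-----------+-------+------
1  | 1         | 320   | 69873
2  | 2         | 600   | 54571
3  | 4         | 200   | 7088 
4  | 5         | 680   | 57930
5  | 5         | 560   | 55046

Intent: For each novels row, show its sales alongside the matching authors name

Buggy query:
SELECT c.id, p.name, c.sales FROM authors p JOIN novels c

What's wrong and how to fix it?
Bug: Missing join condition: each novels row is matched to all authors rows instead of just its own

Fix: Specify the join condition linking the foreign key to the parent id

Corrected query:
SELECT c.id, p.name, c.sales FROM authors p JOIN novels c ON c.author_id = p.id

Result:
id | name    | sales
---+---------+------
1  | Tolkien | 69873
2  | Orwell  | 54571
3  | Le Guin | 7088 
4  | Atwood  | 57930
5  | Atwood  | 55046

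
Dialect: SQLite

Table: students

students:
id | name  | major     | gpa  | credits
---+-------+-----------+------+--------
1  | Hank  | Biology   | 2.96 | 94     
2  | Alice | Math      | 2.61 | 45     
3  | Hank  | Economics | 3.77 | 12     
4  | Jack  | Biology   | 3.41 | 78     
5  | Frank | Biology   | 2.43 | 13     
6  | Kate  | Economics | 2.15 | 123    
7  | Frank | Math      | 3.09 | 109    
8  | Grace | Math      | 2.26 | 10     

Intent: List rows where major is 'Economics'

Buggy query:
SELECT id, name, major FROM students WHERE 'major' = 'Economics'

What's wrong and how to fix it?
Bug: 'major' in single quotes is a string literal, not the column; the comparison is literal-vs-literal and never true

Fix: Remove the quotes around the column name (or use double quotes for an identifier)

Corrected query:
SELECT id, name, major FROM students WHERE major = 'Economics'

Result:
id | name | major    
---+------+----------
3  | Hank | Economics
6  | Kate | Economics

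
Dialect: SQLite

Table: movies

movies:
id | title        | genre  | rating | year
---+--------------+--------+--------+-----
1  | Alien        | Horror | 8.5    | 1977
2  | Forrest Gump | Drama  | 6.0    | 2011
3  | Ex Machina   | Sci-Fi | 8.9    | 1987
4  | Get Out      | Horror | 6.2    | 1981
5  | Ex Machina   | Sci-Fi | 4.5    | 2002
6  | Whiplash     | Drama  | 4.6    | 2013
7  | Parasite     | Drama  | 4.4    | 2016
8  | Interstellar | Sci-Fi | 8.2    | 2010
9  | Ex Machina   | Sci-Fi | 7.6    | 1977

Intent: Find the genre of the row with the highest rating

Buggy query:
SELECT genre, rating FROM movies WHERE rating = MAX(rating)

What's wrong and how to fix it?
Bug: MAX(rating) is an aggregate and cannot be used directly in WHERE

Fix: Use a subquery: WHERE rating = (SELECT MAX(rating) FROM movies)

Corrected query:
SELECT genre, rating FROM movies WHERE rating = (SELECT MAX(rating) FROM movies)

Result:
genre  | rating
-------+-------
Sci-Fi | 8.9   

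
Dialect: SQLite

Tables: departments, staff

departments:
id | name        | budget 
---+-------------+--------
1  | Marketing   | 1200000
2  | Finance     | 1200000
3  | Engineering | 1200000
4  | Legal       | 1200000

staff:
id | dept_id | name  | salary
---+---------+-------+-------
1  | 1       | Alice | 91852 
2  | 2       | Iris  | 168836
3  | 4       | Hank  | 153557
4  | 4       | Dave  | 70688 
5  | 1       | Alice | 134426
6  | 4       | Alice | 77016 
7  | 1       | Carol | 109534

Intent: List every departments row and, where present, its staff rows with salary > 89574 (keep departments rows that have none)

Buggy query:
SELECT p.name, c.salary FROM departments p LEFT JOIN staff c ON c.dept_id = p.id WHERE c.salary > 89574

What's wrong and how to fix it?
Bug: Filtering c.salary in WHERE discards the NULL rows produced by LEFT JOIN, turning it into an inner join

Fix: Move the right-table condition into the ON clause so unmatched parents are kept

Corrected query:
SELECT p.name, c.salary FROM departments p LEFT JOIN staff c ON c.dept_id = p.id AND c.salary > 89574

Result:
name        | salary
------------+-------
Marketing   | 91852 
Marketing   | 109534
Marketing   | 134426
Finance     | 168836
Engineering | NULL  
Legal       | 153557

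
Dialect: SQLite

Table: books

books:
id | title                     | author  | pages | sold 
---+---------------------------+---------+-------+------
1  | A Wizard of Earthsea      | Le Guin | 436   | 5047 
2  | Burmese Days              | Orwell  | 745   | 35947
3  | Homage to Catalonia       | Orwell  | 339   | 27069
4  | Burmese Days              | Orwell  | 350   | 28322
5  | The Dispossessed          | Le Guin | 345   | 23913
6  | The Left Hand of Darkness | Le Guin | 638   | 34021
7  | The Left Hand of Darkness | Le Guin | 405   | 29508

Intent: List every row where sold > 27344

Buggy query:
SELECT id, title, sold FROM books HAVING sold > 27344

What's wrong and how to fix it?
Bug: HAVING filters the output of aggregation, but this query has no GROUP BY and no aggregate functions, so SQLite rejects it (HAVING clause on a non-aggregate query); the condition here is per row

Fix: Replace HAVING with WHERE since the condition applies to individual rows

Corrected query:
SELECT id, title, sold FROM books WHERE sold > 27344

Result:
id | title                     | sold 
---+---------------------------+------
2  | Burmese Days              | 35947
4  | Burmese Days              | 28322
6  | The Left Hand of Darkness | 34021
7  | The Left Hand of Darkness | 29508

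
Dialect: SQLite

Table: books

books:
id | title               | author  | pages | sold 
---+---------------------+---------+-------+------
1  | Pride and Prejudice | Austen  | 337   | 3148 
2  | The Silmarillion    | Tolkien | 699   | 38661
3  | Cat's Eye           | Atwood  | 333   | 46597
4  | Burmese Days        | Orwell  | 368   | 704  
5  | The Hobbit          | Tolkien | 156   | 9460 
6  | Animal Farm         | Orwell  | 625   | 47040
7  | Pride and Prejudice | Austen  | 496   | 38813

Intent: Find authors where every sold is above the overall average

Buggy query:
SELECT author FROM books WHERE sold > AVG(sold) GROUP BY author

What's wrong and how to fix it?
Bug: AVG() is an aggregate; it can't sit directly in WHERE

Fix: Use a subquery for AVG and a HAVING MIN(...) filter so the condition holds for every row in the group

Corrected query:
SELECT author FROM books GROUP BY author HAVING MIN(sold) > (SELECT AVG(sold) FROM books)

Result:
author
------
Atwood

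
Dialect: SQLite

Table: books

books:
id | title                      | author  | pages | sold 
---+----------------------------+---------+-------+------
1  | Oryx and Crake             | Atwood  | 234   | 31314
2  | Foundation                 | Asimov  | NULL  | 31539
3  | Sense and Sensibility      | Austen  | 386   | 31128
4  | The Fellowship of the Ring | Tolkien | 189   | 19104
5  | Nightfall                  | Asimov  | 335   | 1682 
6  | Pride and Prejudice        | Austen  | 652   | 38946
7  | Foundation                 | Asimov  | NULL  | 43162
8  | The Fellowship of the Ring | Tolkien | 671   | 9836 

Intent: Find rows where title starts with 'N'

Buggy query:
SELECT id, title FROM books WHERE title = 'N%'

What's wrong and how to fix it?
Bug: '=' compares the literal string including the % character; pattern matching needs LIKE

Fix: Replace '=' with LIKE so 'N%' is treated as a pattern

Corrected query:
SELECT id, title FROM books WHERE title LIKE 'N%'

Result:
id | title    
---+----------
5  | Nightfall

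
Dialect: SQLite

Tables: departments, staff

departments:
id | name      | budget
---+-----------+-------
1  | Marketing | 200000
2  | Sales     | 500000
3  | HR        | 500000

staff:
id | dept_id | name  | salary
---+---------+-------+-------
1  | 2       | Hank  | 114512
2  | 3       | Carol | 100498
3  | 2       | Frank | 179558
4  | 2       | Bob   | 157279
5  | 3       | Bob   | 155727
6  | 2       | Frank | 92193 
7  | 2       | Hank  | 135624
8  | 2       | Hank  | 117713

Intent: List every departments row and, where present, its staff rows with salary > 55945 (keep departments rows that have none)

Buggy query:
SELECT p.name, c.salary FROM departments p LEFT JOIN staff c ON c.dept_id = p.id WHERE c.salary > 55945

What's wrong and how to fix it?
Bug: A WHERE condition on the right-hand table after LEFT JOIN drops unmatched parents

Fix: Put 'c.salary > 55945' in the JOIN's ON clause instead of WHERE

Corrected query:
SELECT p.name, c.salary FROM departments p LEFT JOIN staff c ON c.dept_id = p.id AND c.salary > 55945

Result:
name      | salary
----------+-------
Marketing | NULL  
Sales     | 92193 
Sales     | 114512
Sales     | 117713
Sales     | 135624
Sales     | 157279
Sales     | 179558
HR        | 100498
HR        | 155727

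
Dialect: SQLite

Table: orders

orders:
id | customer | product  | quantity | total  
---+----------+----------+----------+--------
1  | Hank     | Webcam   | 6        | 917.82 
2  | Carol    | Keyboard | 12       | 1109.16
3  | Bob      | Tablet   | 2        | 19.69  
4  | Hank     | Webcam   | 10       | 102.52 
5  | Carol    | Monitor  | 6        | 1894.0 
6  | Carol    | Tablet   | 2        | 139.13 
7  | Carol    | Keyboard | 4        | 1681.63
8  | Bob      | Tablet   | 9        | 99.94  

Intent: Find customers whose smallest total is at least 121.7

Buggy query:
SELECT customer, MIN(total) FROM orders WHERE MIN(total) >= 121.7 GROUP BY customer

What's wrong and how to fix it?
Bug: Aggregates like MIN are computed per group after WHERE runs

Fix: Use HAVING for the per-group MIN condition

Corrected query:
SELECT customer, MIN(total) FROM orders GROUP BY customer HAVING MIN(total) >= 121.7

Result:
customer | MIN(total)
---------+-----------
Carol    | 139.13    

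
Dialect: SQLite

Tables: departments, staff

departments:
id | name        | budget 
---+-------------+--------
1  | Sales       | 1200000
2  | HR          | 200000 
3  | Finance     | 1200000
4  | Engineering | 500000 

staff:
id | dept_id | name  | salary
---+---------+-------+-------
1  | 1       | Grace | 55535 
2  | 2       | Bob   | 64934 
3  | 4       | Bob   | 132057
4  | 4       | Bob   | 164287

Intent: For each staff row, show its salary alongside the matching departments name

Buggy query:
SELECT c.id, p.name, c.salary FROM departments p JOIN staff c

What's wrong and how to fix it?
Bug: Missing join condition: each staff row is matched to all departments rows instead of just its own

Fix: Specify the join condition linking the foreign key to the parent id

Corrected query:
SELECT c.id, p.name, c.salary FROM departments p JOIN staff c ON c.dept_id = p.id

Result:
id | name        | salary
---+-------------+-------
1  | Sales       | 55535 
2  | HR          | 64934 
3  | Engineering | 132057
4  | Engineering | 164287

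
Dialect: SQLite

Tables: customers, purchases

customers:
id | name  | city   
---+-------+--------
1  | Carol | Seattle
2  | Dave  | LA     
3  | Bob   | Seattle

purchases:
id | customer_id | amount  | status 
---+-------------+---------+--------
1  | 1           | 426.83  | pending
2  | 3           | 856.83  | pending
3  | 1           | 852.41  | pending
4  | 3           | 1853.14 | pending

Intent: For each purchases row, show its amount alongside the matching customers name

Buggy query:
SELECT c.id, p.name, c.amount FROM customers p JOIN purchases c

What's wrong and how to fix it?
Bug: Missing join condition: each purchases row is matched to all customers rows instead of just its own

Fix: Add ON c.customer_id = p.id to the JOIN

Corrected query:
SELECT c.id, p.name, c.amount FROM customers p JOIN purchases c ON c.customer_id = p.id

Result:
id | name  | amount 
---+-------+--------
1  | Carol | 426.83 
2  | Bob   | 856.83 
3  | Carol | 852.41 
4  | Bob   | 1853.14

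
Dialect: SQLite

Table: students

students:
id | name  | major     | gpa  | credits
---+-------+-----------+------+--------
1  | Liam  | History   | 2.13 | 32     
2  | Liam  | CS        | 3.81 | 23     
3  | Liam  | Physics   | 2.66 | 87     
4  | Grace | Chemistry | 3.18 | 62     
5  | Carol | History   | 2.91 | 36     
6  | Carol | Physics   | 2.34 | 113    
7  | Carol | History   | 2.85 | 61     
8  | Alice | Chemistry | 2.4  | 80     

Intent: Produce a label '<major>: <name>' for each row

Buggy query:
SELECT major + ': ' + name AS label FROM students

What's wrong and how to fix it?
Bug: SQLite uses || for string concatenation; + coerces text to numbers (yielding 0)

Fix: Use the || operator for string concatenation

Corrected query:
SELECT major || ': ' || name AS label FROM students

Result:
label           
----------------
History: Liam   
CS: Liam        
Physics: Liam   
Chemistry: Grace
History: Carol  
Physics: Carol  
History: Carol  
Chemistry: Alice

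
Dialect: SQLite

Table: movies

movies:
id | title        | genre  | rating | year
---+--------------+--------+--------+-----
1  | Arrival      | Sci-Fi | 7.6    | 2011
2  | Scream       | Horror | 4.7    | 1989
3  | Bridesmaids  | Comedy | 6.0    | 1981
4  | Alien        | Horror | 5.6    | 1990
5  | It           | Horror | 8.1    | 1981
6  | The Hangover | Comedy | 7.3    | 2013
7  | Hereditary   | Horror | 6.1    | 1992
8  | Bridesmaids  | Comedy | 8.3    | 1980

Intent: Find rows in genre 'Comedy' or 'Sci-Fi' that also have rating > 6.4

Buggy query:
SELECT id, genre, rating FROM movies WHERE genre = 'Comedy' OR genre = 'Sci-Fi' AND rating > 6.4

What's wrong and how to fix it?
Bug: Without parentheses, AND is evaluated before OR, so the rating filter only applies to the 'Sci-Fi' branch

Fix: Add parentheses around the OR so the AND applies to both alternatives

Corrected query:
SELECT id, genre, rating FROM movies WHERE (genre = 'Comedy' OR genre = 'Sci-Fi') AND rating > 6.4

Result:
id | genre  | rating
---+--------+-------
1  | Sci-Fi | 7.6   
6  | Comedy | 7.3   
8  | Comedy | 8.3   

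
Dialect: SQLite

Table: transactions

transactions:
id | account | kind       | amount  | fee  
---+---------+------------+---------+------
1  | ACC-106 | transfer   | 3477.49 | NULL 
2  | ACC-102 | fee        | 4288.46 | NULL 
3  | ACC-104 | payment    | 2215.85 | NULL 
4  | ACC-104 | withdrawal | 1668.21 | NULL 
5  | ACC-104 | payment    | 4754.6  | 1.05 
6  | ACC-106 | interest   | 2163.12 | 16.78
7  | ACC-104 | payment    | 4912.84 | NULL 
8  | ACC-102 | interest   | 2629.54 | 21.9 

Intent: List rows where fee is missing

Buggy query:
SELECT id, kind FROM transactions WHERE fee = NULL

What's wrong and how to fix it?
Bug: Comparing to NULL with '=' never matches; NULL = NULL is unknown, not true

Fix: Replace '= NULL' with 'IS NULL'

Corrected query:
SELECT id, kind FROM transactions WHERE fee IS NULL

Result:
id | kind      
---+-----------
1  | transfer  
2  | fee       
3  | payment   
4  | withdrawal
7  | payment   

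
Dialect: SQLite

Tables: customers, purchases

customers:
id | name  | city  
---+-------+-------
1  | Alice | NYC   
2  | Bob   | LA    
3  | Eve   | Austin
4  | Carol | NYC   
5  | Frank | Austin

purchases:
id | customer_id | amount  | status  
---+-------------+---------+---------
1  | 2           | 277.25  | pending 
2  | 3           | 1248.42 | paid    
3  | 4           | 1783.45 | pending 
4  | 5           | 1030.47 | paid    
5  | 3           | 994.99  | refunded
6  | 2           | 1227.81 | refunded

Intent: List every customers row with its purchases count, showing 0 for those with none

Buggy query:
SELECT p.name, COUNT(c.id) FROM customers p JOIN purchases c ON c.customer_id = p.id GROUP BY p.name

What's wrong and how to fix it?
Bug: INNER JOIN drops customers rows that have no matching purchases rows

Fix: Use LEFT JOIN so parents without children still appear (COUNT(c.id) gives 0)

Corrected query:
SELECT p.name, COUNT(c.id) FROM customers p LEFT JOIN purchases c ON c.customer_id = p.id GROUP BY p.name

Result:
name  | COUNT(c.id)
------+------------
Alice | 0          
Bob   | 2          
Carol | 1          
Eve   | 2          
Frank | 1          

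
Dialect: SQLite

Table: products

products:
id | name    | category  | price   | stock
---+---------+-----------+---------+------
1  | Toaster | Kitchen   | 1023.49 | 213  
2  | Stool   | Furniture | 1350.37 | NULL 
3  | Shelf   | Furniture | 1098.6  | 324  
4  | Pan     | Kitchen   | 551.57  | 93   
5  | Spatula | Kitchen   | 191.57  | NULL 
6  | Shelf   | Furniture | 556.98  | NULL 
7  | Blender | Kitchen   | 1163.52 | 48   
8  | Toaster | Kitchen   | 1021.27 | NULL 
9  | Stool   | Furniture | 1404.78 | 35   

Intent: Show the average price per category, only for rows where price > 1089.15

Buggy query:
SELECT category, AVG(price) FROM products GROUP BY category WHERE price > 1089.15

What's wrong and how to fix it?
Bug: WHERE cannot follow GROUP BY

Fix: Move the WHERE clause before GROUP BY

Corrected query:
SELECT category, AVG(price) FROM products WHERE price > 1089.15 GROUP BY category

Result:
category  | AVG(price) 
----------+------------
Furniture | 1284.583333
Kitchen   | 1163.52    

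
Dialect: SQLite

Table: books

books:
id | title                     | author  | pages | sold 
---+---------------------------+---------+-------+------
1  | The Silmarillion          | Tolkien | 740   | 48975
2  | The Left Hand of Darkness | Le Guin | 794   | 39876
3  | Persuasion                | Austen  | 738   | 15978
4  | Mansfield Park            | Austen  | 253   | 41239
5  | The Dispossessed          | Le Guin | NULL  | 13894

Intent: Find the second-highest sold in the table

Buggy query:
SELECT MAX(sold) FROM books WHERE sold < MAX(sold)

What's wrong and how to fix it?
Bug: The inner MAX is an aggregate inside WHERE, which is not allowed

Fix: Compute the overall MAX in a subquery, then take MAX of rows below it

Corrected query:
SELECT MAX(sold) FROM books WHERE sold < (SELECT MAX(sold) FROM books)

Result:
MAX(sold)
---------
41239    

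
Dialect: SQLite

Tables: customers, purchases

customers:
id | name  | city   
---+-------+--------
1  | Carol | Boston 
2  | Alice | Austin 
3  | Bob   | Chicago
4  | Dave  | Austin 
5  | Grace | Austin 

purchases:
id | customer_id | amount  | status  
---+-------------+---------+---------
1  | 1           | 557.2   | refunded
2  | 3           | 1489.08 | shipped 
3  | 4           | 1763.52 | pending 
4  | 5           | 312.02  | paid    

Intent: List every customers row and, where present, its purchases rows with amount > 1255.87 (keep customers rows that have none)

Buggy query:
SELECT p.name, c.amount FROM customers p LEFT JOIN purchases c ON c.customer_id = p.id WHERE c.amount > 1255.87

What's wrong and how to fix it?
Bug: A WHERE condition on the right-hand table after LEFT JOIN drops unmatched parents

Fix: Put 'c.amount > 1255.87' in the JOIN's ON clause instead of WHERE

Corrected query:
SELECT p.name, c.amount FROM customers p LEFT JOIN purchases c ON c.customer_id = p.id AND c.amount > 1255.87

Result:
name  | amount 
------+--------
Carol | NULL   
Alice | NULL   
Bob   | 1489.08
Dave  | 1763.52
Grace | NULL   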